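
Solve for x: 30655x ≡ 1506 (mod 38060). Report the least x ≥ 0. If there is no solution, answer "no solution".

no solution

gcd(30655, 38060):
38060 = 1×30655 + 7405
30655 = 4×7405 + 1035
7405 = 7×1035 + 160
1035 = 6×160 + 75
160 = 2×75 + 10
75 = 7×10 + 5
10 = 2×5 + 0
gcd = 5, but 5 ∤ 1506, so the congruence has no solution.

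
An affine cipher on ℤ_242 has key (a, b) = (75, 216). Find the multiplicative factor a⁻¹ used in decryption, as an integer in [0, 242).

Run Euclid on (242, 75):
242 = 3×75 + 17
75 = 4×17 + 7
17 = 2×7 + 3
7 = 2×3 + 1
3 = 3×1 + 0
Since gcd(75, 242) = 1, back-substitute to write 1 as a combination:
1 = 7 − 2·3
1 = −2·17 + 5·7
1 = 5·75 − 22·17
1 = −22·242 + 71·75
So 75·71 ≡ 1 (mod 242).

71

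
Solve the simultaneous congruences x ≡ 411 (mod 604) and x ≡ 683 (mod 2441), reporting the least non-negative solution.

Write x = 411 + 604·k. Then 604·k ≡ 683 − 411 ≡ 272 (mod 2441).
Need 604⁻¹ mod 2441. Extended Euclid on (2441, 604):
2441 = 4×604 + 25
604 = 24×25 + 4
25 = 6×4 + 1
4 = 4×1 + 0
Back-substitute:
1 = 25 − 6·4
1 = −6·604 + 145·25
1 = 145·2441 − 586·604
604⁻¹ ≡ 1855 (mod 2441), so k ≡ 1855·272 ≡ 1714 (mod 2441).
x = 411 + 604·1714 = 1035667.

1035667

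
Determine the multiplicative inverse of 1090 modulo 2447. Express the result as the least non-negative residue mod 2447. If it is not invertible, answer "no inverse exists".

779

gcd(2447, 1090) by repeated division:
2447 = 2×1090 + 267
1090 = 4×267 + 22
267 = 12×22 + 3
22 = 7×3 + 1
3 = 3×1 + 0
gcd = 1, so the inverse exists. Back-substitute:
1 = 22 − 7·3
1 = −7·267 + 85·22
1 = 85·1090 − 347·267
1 = −347·2447 + 779·1090
So 1090·779 ≡ 1 (mod 2447).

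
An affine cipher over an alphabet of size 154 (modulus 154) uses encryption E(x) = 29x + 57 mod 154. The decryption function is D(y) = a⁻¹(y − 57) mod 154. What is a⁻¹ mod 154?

Run Euclid on (154, 29):
154 = 5*29 + 9
29 = 3*9 + 2
9 = 4*2 + 1
2 = 2*1 + 0
gcd = 1, so the inverse exists. Back-substitute:
1 = 9 − 4·2
1 = −4·29 + 13·9
1 = 13·154 − 69·29
Hence 29⁻¹ ≡ -69 ≡ 85 (mod 154).

85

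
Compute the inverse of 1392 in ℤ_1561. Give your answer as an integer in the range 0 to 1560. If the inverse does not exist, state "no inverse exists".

Run Euclid on (1561, 1392):
1561 = 1*1392 + 169
1392 = 8*169 + 40
169 = 4*40 + 9
40 = 4*9 + 4
9 = 2*4 + 1
4 = 4*1 + 0
The gcd is 1. Working backward:
1 = 9 − 2·4
1 = −2·40 + 9·9
1 = 9·169 − 38·40
1 = −38·1392 + 313·169
1 = 313·1561 − 351·1392
Hence 1392⁻¹ ≡ -351 ≡ 1210 (mod 1561).

1210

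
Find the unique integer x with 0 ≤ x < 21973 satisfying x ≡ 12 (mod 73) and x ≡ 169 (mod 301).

Write x = 12 + 73·k. Then 73·k ≡ 169 − 12 ≡ 157 (mod 301).
Need 73⁻¹ mod 301. Extended Euclid on (301, 73):
301 = 4·73 + 9
73 = 8·9 + 1
9 = 9·1 + 0
Back-substitute:
1 = 73 − 8·9
1 = −8·301 + 33·73
73⁻¹ ≡ 33 (mod 301), so k ≡ 33·157 ≡ 64 (mod 301).
x = 12 + 73·64 = 4684.

4684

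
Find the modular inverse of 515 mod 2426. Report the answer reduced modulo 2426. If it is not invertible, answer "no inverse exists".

749

gcd(2426, 515) by repeated division:
2426 = 4*515 + 366
515 = 1*366 + 149
366 = 2*149 + 68
149 = 2*68 + 13
68 = 5*13 + 3
13 = 4*3 + 1
3 = 3*1 + 0
Since gcd(515, 2426) = 1, back-substitute to write 1 as a combination:
1 = 13 − 4·3
1 = −4·68 + 21·13
1 = 21·149 − 46·68
1 = −46·366 + 113·149
1 = 113·515 − 159·366
1 = −159·2426 + 749·515
So 515·749 ≡ 1 (mod 2426).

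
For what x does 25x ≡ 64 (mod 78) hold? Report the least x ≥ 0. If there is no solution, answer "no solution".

40

First find gcd(25, 78):
78 = 3·25 + 3
25 = 8·3 + 1
3 = 3·1 + 0
gcd = 1, so a unique solution mod 78 exists.
Back-substitute for the Bézout coefficients:
1 = 25 − 8·3
1 = −8·78 + 25·25
So 25·(25) ≡ 1 (mod 78), giving 25⁻¹ ≡ 25.
x ≡ 25⁻¹·64 ≡ 25·64 ≡ 40 (mod 78).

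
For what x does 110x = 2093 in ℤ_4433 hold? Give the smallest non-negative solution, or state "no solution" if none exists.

no solution

gcd(110, 4433):
4433 = 40*110 + 33
110 = 3*33 + 11
33 = 3*11 + 0
gcd = 11, but 11 ∤ 2093, so the congruence has no solution.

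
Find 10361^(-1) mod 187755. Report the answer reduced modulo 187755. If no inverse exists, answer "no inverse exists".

167441

Apply the Euclidean algorithm to 187755 and 10361:
187755 = 18×10361 + 1257
10361 = 8×1257 + 305
1257 = 4×305 + 37
305 = 8×37 + 9
37 = 4×9 + 1
9 = 9×1 + 0
gcd = 1, so the inverse exists. Back-substitute:
1 = 37 − 4·9
1 = −4·305 + 33·37
1 = 33·1257 − 136·305
1 = −136·10361 + 1121·1257
1 = 1121·187755 − 20314·10361
Thus 10361·(-20314) ≡ 1 (mod 187755); reducing, -20314 mod 187755 = 167441.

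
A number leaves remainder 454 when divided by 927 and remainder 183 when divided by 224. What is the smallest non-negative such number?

133015

Write x = 454 + 927·k. Then 927·k ≡ 183 − 454 ≡ 177 (mod 224).
Need 927⁻¹ mod 224. Extended Euclid on (224, 31):
224 = 7·31 + 7
31 = 4·7 + 3
7 = 2·3 + 1
3 = 3·1 + 0
Back-substitute:
1 = 7 − 2·3
1 = −2·31 + 9·7
1 = 9·224 − 65·31
927⁻¹ ≡ 159 (mod 224), so k ≡ 159·177 ≡ 143 (mod 224).
x = 454 + 927·143 = 133015.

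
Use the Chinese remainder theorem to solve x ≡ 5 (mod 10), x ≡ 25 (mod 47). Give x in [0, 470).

Write x = 5 + 10·k. Then 10·k ≡ 25 − 5 ≡ 20 (mod 47).
Need 10⁻¹ mod 47. Extended Euclid on (47, 10):
47 = 4×10 + 7
10 = 1×7 + 3
7 = 2×3 + 1
3 = 3×1 + 0
Back-substitute:
1 = 7 − 2·3
1 = −2·10 + 3·7
1 = 3·47 − 14·10
10⁻¹ ≡ 33 (mod 47), so k ≡ 33·20 ≡ 2 (mod 47).
x = 5 + 10·2 = 25.

25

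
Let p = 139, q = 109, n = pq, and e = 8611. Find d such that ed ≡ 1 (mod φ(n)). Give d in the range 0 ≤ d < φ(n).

8275

φ(n) = (p−1)(q−1) = 138·108 = 14904.
Need d with 8611·d ≡ 1 (mod 14904). Apply the extended Euclidean algorithm:
14904 = 1*8611 + 6293
8611 = 1*6293 + 2318
6293 = 2*2318 + 1657
2318 = 1*1657 + 661
1657 = 2*661 + 335
661 = 1*335 + 326
335 = 1*326 + 9
326 = 36*9 + 2
9 = 4*2 + 1
2 = 2*1 + 0
Back-substitute:
1 = 9 − 4·2
1 = −4·326 + 145·9
1 = 145·335 − 149·326
1 = −149·661 + 294·335
1 = 294·1657 − 737·661
1 = −737·2318 + 1031·1657
1 = 1031·6293 − 2799·2318
1 = −2799·8611 + 3830·6293
1 = 3830·14904 − 6629·8611
So 8611·(-6629) ≡ 1 (mod 14904), hence d ≡ -6629 ≡ 8275 (mod 14904).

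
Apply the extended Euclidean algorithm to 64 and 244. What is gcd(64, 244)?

Apply Euclid's algorithm to 244 and 64:
244 = 3·64 + 52
64 = 1·52 + 12
52 = 4·12 + 4
12 = 3·4 + 0
gcd(64, 244) = 4.
Express as a combination:
4 = 52 − 4·12
4 = −4·64 + 5·52
4 = 5·244 − 19·64
So 4 = (5)·244 + (-19)·64.

4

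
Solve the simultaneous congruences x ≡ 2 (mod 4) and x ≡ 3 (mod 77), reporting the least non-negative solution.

234

Write x = 2 + 4·k. Then 4·k ≡ 3 − 2 ≡ 1 (mod 77).
Need 4⁻¹ mod 77. Extended Euclid on (77, 4):
77 = 19·4 + 1
4 = 4·1 + 0
Back-substitute:
1 = 77 − 19·4
4⁻¹ ≡ 58 (mod 77), so k ≡ 58·1 ≡ 58 (mod 77).
x = 2 + 4·58 = 234.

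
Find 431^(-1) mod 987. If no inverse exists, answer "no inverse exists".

Run Euclid on (987, 431):
987 = 2·431 + 125
431 = 3·125 + 56
125 = 2·56 + 13
56 = 4·13 + 4
13 = 3·4 + 1
4 = 4·1 + 0
Since gcd(431, 987) = 1, back-substitute to write 1 as a combination:
1 = 13 − 3·4
1 = −3·56 + 13·13
1 = 13·125 − 29·56
1 = −29·431 + 100·125
1 = 100·987 − 229·431
So 431·(-229) ≡ 1 (mod 987), and -229 ≡ 758 (mod 987).

758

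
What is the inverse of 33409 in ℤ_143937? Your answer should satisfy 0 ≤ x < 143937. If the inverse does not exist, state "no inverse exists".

33256

Extended Euclidean algorithm:
143937 = 4*33409 + 10301
33409 = 3*10301 + 2506
10301 = 4*2506 + 277
2506 = 9*277 + 13
277 = 21*13 + 4
13 = 3*4 + 1
4 = 4*1 + 0
Since gcd(33409, 143937) = 1, back-substitute to write 1 as a combination:
1 = 13 − 3·4
1 = −3·277 + 64·13
1 = 64·2506 − 579·277
1 = −579·10301 + 2380·2506
1 = 2380·33409 − 7719·10301
1 = −7719·143937 + 33256·33409
So 33409·33256 ≡ 1 (mod 143937).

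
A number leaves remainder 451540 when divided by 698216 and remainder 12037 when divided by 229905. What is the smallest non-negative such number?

150593074852

Write x = 451540 + 698216·k. Then 698216·k ≡ 12037 − 451540 ≡ 20307 (mod 229905).
Need 698216⁻¹ mod 229905. Extended Euclid on (229905, 8501):
229905 = 27·8501 + 378
8501 = 22·378 + 185
378 = 2·185 + 8
185 = 23·8 + 1
8 = 8·1 + 0
Back-substitute:
1 = 185 − 23·8
1 = −23·378 + 47·185
1 = 47·8501 − 1057·378
1 = −1057·229905 + 28586·8501
698216⁻¹ ≡ 28586 (mod 229905), so k ≡ 28586·20307 ≡ 215682 (mod 229905).
x = 451540 + 698216·215682 = 150593074852.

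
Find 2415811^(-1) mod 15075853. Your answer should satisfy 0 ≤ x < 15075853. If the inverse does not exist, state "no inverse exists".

7420340

Run Euclid on (15075853, 2415811):
15075853 = 6·2415811 + 580987
2415811 = 4·580987 + 91863
580987 = 6·91863 + 29809
91863 = 3·29809 + 2436
29809 = 12·2436 + 577
2436 = 4·577 + 128
577 = 4·128 + 65
128 = 1·65 + 63
65 = 1·63 + 2
63 = 31·2 + 1
2 = 2·1 + 0
Since gcd(2415811, 15075853) = 1, back-substitute to write 1 as a combination:
1 = 63 − 31·2
1 = −31·65 + 32·63
1 = 32·128 − 63·65
1 = −63·577 + 284·128
1 = 284·2436 − 1199·577
1 = −1199·29809 + 14672·2436
1 = 14672·91863 − 45215·29809
1 = −45215·580987 + 285962·91863
1 = 285962·2415811 − 1189063·580987
1 = −1189063·15075853 + 7420340·2415811
So 2415811·7420340 ≡ 1 (mod 15075853).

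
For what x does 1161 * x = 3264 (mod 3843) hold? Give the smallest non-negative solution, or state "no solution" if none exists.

no solution

gcd(1161, 3843):
3843 = 3*1161 + 360
1161 = 3*360 + 81
360 = 4*81 + 36
81 = 2*36 + 9
36 = 4*9 + 0
gcd = 9, but 9 ∤ 3264, so the congruence has no solution.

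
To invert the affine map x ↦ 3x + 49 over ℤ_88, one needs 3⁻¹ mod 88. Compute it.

59

Extended Euclidean algorithm:
88 = 29·3 + 1
3 = 3·1 + 0
Since gcd(3, 88) = 1, back-substitute to write 1 as a combination:
1 = 88 − 29·3
Thus 3·(-29) ≡ 1 (mod 88); reducing, -29 mod 88 = 59.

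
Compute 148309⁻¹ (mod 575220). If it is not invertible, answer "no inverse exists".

gcd(575220, 148309) by repeated division:
575220 = 3·148309 + 130293
148309 = 1·130293 + 18016
130293 = 7·18016 + 4181
18016 = 4·4181 + 1292
4181 = 3·1292 + 305
1292 = 4·305 + 72
305 = 4·72 + 17
72 = 4·17 + 4
17 = 4·4 + 1
4 = 4·1 + 0
The gcd is 1. Working backward:
1 = 17 − 4·4
1 = −4·72 + 17·17
1 = 17·305 − 72·72
1 = −72·1292 + 305·305
1 = 305·4181 − 987·1292
1 = −987·18016 + 4253·4181
1 = 4253·130293 − 30758·18016
1 = −30758·148309 + 35011·130293
1 = 35011·575220 − 135791·148309
Thus 148309·(-135791) ≡ 1 (mod 575220); reducing, -135791 mod 575220 = 439429.

439429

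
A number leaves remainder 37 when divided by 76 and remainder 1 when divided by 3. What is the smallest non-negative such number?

37

Write x = 37 + 76·k. Then 76·k ≡ 1 − 37 ≡ 0 (mod 3).
Need 76⁻¹ mod 3. Extended Euclid on (3, 1):
3 = 3×1 + 0
76⁻¹ ≡ 1 (mod 3), so k ≡ 1·0 ≡ 0 (mod 3).
x = 37 + 76·0 = 37.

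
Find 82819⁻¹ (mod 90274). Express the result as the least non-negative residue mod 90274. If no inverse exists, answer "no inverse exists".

gcd(90274, 82819) by repeated division:
90274 = 1*82819 + 7455
82819 = 11*7455 + 814
7455 = 9*814 + 129
814 = 6*129 + 40
129 = 3*40 + 9
40 = 4*9 + 4
9 = 2*4 + 1
4 = 4*1 + 0
Since gcd(82819, 90274) = 1, back-substitute to write 1 as a combination:
1 = 9 − 2·4
1 = −2·40 + 9·9
1 = 9·129 − 29·40
1 = −29·814 + 183·129
1 = 183·7455 − 1676·814
1 = −1676·82819 + 18619·7455
1 = 18619·90274 − 20295·82819
So 82819·(-20295) ≡ 1 (mod 90274), and -20295 ≡ 69979 (mod 90274).

69979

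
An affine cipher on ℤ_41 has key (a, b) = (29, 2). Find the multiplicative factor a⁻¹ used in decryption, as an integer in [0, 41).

17

Apply the Euclidean algorithm to 41 and 29:
41 = 1*29 + 12
29 = 2*12 + 5
12 = 2*5 + 2
5 = 2*2 + 1
2 = 2*1 + 0
The gcd is 1. Working backward:
1 = 5 − 2·2
1 = −2·12 + 5·5
1 = 5·29 − 12·12
1 = −12·41 + 17·29
So 29·17 ≡ 1 (mod 41).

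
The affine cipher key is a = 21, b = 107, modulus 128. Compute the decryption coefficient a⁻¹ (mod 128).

Apply the Euclidean algorithm to 128 and 21:
128 = 6·21 + 2
21 = 10·2 + 1
2 = 2·1 + 0
gcd = 1, so the inverse exists. Back-substitute:
1 = 21 − 10·2
1 = −10·128 + 61·21
So 21·61 ≡ 1 (mod 128).

61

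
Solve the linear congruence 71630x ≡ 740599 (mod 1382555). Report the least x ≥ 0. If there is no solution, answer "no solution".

no solution

gcd(71630, 1382555):
1382555 = 19×71630 + 21585
71630 = 3×21585 + 6875
21585 = 3×6875 + 960
6875 = 7×960 + 155
960 = 6×155 + 30
155 = 5×30 + 5
30 = 6×5 + 0
gcd = 5, but 5 ∤ 740599, so the congruence has no solution.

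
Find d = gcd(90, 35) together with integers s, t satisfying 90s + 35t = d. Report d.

5

Apply Euclid's algorithm to 90 and 35:
90 = 2*35 + 20
35 = 1*20 + 15
20 = 1*15 + 5
15 = 3*5 + 0
gcd(90, 35) = 5.
Express as a combination:
5 = 20 − 15
5 = −35 + 2·20
5 = 2·90 − 5·35
So 5 = (2)·90 + (-5)·35.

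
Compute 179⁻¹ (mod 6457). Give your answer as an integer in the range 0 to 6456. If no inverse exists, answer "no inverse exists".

1984

Extended Euclidean algorithm:
6457 = 36·179 + 13
179 = 13·13 + 10
13 = 1·10 + 3
10 = 3·3 + 1
3 = 3·1 + 0
The gcd is 1. Working backward:
1 = 10 − 3·3
1 = −3·13 + 4·10
1 = 4·179 − 55·13
1 = −55·6457 + 1984·179
So 179·1984 ≡ 1 (mod 6457).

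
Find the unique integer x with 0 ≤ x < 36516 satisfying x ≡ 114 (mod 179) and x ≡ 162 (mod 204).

Write x = 114 + 179·k. Then 179·k ≡ 162 − 114 ≡ 48 (mod 204).
Need 179⁻¹ mod 204. Extended Euclid on (204, 179):
204 = 1*179 + 25
179 = 7*25 + 4
25 = 6*4 + 1
4 = 4*1 + 0
Back-substitute:
1 = 25 − 6·4
1 = −6·179 + 43·25
1 = 43·204 − 49·179
179⁻¹ ≡ 155 (mod 204), so k ≡ 155·48 ≡ 96 (mod 204).
x = 114 + 179·96 = 17298.

17298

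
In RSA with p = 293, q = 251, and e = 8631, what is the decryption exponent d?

17271

φ(n) = (p−1)(q−1) = 292·250 = 73000.
Need d with 8631·d ≡ 1 (mod 73000). Apply the extended Euclidean algorithm:
73000 = 8*8631 + 3952
8631 = 2*3952 + 727
3952 = 5*727 + 317
727 = 2*317 + 93
317 = 3*93 + 38
93 = 2*38 + 17
38 = 2*17 + 4
17 = 4*4 + 1
4 = 4*1 + 0
Back-substitute:
1 = 17 − 4·4
1 = −4·38 + 9·17
1 = 9·93 − 22·38
1 = −22·317 + 75·93
1 = 75·727 − 172·317
1 = −172·3952 + 935·727
1 = 935·8631 − 2042·3952
1 = −2042·73000 + 17271·8631
So 8631·17271 ≡ 1 (mod 73000), hence d = 17271.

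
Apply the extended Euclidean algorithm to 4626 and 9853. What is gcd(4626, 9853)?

Repeated division:
9853 = 2×4626 + 601
4626 = 7×601 + 419
601 = 1×419 + 182
419 = 2×182 + 55
182 = 3×55 + 17
55 = 3×17 + 4
17 = 4×4 + 1
4 = 4×1 + 0
gcd(4626, 9853) = 1.
Express as a combination:
1 = 17 − 4·4
1 = −4·55 + 13·17
1 = 13·182 − 43·55
1 = −43·419 + 99·182
1 = 99·601 − 142·419
1 = −142·4626 + 1093·601
1 = 1093·9853 − 2328·4626
So 1 = (1093)·9853 + (-2328)·4626.

1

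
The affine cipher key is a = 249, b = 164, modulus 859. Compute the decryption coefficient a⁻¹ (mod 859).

69

Extended Euclidean algorithm:
859 = 3*249 + 112
249 = 2*112 + 25
112 = 4*25 + 12
25 = 2*12 + 1
12 = 12*1 + 0
Since gcd(249, 859) = 1, back-substitute to write 1 as a combination:
1 = 25 − 2·12
1 = −2·112 + 9·25
1 = 9·249 − 20·112
1 = −20·859 + 69·249
So 249·69 ≡ 1 (mod 859).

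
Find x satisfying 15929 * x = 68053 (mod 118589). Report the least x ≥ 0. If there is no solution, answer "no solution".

First find gcd(15929, 118589):
118589 = 7·15929 + 7086
15929 = 2·7086 + 1757
7086 = 4·1757 + 58
1757 = 30·58 + 17
58 = 3·17 + 7
17 = 2·7 + 3
7 = 2·3 + 1
3 = 3·1 + 0
gcd = 1, so a unique solution mod 118589 exists.
Back-substitute for the Bézout coefficients:
1 = 7 − 2·3
1 = −2·17 + 5·7
1 = 5·58 − 17·17
1 = −17·1757 + 515·58
1 = 515·7086 − 2077·1757
1 = −2077·15929 + 4669·7086
1 = 4669·118589 − 34760·15929
So 15929·(-34760) ≡ 1 (mod 118589), giving 15929⁻¹ ≡ 83829.
x ≡ 15929⁻¹·68053 ≡ 83829·68053 ≡ 91092 (mod 118589).

91092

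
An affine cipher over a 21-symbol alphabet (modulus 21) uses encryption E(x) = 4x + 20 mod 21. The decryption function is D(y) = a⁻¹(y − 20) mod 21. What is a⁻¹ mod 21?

16

Extended Euclidean algorithm:
21 = 5×4 + 1
4 = 4×1 + 0
Since gcd(4, 21) = 1, back-substitute to write 1 as a combination:
1 = 21 − 5·4
Thus 4·(-5) ≡ 1 (mod 21); reducing, -5 mod 21 = 16.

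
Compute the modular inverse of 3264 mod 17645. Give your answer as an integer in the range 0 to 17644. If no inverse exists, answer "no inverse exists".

17099

Apply the Euclidean algorithm to 17645 and 3264:
17645 = 5*3264 + 1325
3264 = 2*1325 + 614
1325 = 2*614 + 97
614 = 6*97 + 32
97 = 3*32 + 1
32 = 32*1 + 0
gcd = 1, so the inverse exists. Back-substitute:
1 = 97 − 3·32
1 = −3·614 + 19·97
1 = 19·1325 − 41·614
1 = −41·3264 + 101·1325
1 = 101·17645 − 546·3264
So 3264·(-546) ≡ 1 (mod 17645), and -546 ≡ 17099 (mod 17645).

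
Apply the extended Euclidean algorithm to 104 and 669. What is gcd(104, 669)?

1

Repeated division:
669 = 6*104 + 45
104 = 2*45 + 14
45 = 3*14 + 3
14 = 4*3 + 2
3 = 1*2 + 1
2 = 2*1 + 0
gcd(104, 669) = 1.
Working backward:
1 = 3 − 2
1 = −14 + 5·3
1 = 5·45 − 16·14
1 = −16·104 + 37·45
1 = 37·669 − 238·104
So 1 = (37)·669 + (-238)·104.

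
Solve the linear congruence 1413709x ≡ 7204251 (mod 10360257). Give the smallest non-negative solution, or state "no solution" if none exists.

4877085

First find gcd(1413709, 10360257):
10360257 = 7×1413709 + 464294
1413709 = 3×464294 + 20827
464294 = 22×20827 + 6100
20827 = 3×6100 + 2527
6100 = 2×2527 + 1046
2527 = 2×1046 + 435
1046 = 2×435 + 176
435 = 2×176 + 83
176 = 2×83 + 10
83 = 8×10 + 3
10 = 3×3 + 1
3 = 3×1 + 0
gcd = 1, so a unique solution mod 10360257 exists.
Back-substitute for the Bézout coefficients:
1 = 10 − 3·3
1 = −3·83 + 25·10
1 = 25·176 − 53·83
1 = −53·435 + 131·176
1 = 131·1046 − 315·435
1 = −315·2527 + 761·1046
1 = 761·6100 − 1837·2527
1 = −1837·20827 + 6272·6100
1 = 6272·464294 − 139821·20827
1 = −139821·1413709 + 425735·464294
1 = 425735·10360257 − 3119966·1413709
So 1413709·(-3119966) ≡ 1 (mod 10360257), giving 1413709⁻¹ ≡ 7240291.
x ≡ 1413709⁻¹·7204251 ≡ 7240291·7204251 ≡ 4877085 (mod 10360257).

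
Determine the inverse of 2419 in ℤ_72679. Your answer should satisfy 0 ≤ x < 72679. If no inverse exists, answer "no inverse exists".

Run Euclid on (72679, 2419):
72679 = 30×2419 + 109
2419 = 22×109 + 21
109 = 5×21 + 4
21 = 5×4 + 1
4 = 4×1 + 0
The gcd is 1. Working backward:
1 = 21 − 5·4
1 = −5·109 + 26·21
1 = 26·2419 − 577·109
1 = −577·72679 + 17336·2419
So 2419·17336 ≡ 1 (mod 72679).

17336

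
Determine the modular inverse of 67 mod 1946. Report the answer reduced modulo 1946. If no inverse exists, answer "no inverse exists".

639

Extended Euclidean algorithm:
1946 = 29*67 + 3
67 = 22*3 + 1
3 = 3*1 + 0
gcd = 1, so the inverse exists. Back-substitute:
1 = 67 − 22·3
1 = −22·1946 + 639·67
So 67·639 ≡ 1 (mod 1946).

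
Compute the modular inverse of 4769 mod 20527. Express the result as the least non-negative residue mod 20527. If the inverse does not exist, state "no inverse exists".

Apply the Euclidean algorithm to 20527 and 4769:
20527 = 4*4769 + 1451
4769 = 3*1451 + 416
1451 = 3*416 + 203
416 = 2*203 + 10
203 = 20*10 + 3
10 = 3*3 + 1
3 = 3*1 + 0
Since gcd(4769, 20527) = 1, back-substitute to write 1 as a combination:
1 = 10 − 3·3
1 = −3·203 + 61·10
1 = 61·416 − 125·203
1 = −125·1451 + 436·416
1 = 436·4769 − 1433·1451
1 = −1433·20527 + 6168·4769
So 4769·6168 ≡ 1 (mod 20527).

6168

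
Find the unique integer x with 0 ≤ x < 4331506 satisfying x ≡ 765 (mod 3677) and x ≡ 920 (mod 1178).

Write x = 765 + 3677·k. Then 3677·k ≡ 920 − 765 ≡ 155 (mod 1178).
Need 3677⁻¹ mod 1178. Extended Euclid on (1178, 143):
1178 = 8*143 + 34
143 = 4*34 + 7
34 = 4*7 + 6
7 = 1*6 + 1
6 = 6*1 + 0
Back-substitute:
1 = 7 − 6
1 = −34 + 5·7
1 = 5·143 − 21·34
1 = −21·1178 + 173·143
3677⁻¹ ≡ 173 (mod 1178), so k ≡ 173·155 ≡ 899 (mod 1178).
x = 765 + 3677·899 = 3306388.

3306388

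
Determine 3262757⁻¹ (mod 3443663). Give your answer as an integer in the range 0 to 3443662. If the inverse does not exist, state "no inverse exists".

Apply the Euclidean algorithm to 3443663 and 3262757:
3443663 = 1*3262757 + 180906
3262757 = 18*180906 + 6449
180906 = 28*6449 + 334
6449 = 19*334 + 103
334 = 3*103 + 25
103 = 4*25 + 3
25 = 8*3 + 1
3 = 3*1 + 0
The gcd is 1. Working backward:
1 = 25 − 8·3
1 = −8·103 + 33·25
1 = 33·334 − 107·103
1 = −107·6449 + 2066·334
1 = 2066·180906 − 57955·6449
1 = −57955·3262757 + 1045256·180906
1 = 1045256·3443663 − 1103211·3262757
Hence 3262757⁻¹ ≡ -1103211 ≡ 2340452 (mod 3443663).

2340452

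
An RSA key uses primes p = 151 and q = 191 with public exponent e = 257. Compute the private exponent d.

φ(n) = (p−1)(q−1) = 150·190 = 28500.
Need d with 257·d ≡ 1 (mod 28500). Apply the extended Euclidean algorithm:
28500 = 110·257 + 230
257 = 1·230 + 27
230 = 8·27 + 14
27 = 1·14 + 13
14 = 1·13 + 1
13 = 13·1 + 0
Back-substitute:
1 = 14 − 13
1 = −27 + 2·14
1 = 2·230 − 17·27
1 = −17·257 + 19·230
1 = 19·28500 − 2107·257
So 257·(-2107) ≡ 1 (mod 28500), hence d ≡ -2107 ≡ 26393 (mod 28500).

26393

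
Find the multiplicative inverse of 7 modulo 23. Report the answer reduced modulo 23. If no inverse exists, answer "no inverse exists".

10

Run Euclid on (23, 7):
23 = 3·7 + 2
7 = 3·2 + 1
2 = 2·1 + 0
gcd = 1, so the inverse exists. Back-substitute:
1 = 7 − 3·2
1 = −3·23 + 10·7
So 7·10 ≡ 1 (mod 23).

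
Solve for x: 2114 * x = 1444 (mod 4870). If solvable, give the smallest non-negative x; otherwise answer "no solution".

First find gcd(2114, 4870):
4870 = 2*2114 + 642
2114 = 3*642 + 188
642 = 3*188 + 78
188 = 2*78 + 32
78 = 2*32 + 14
32 = 2*14 + 4
14 = 3*4 + 2
4 = 2*2 + 0
gcd = 2 and 2 | 1444, so solutions exist. Divide through by 2: 1057x ≡ 722 (mod 2435).
Now find 1057⁻¹ mod 2435:
2435 = 2×1057 + 321
1057 = 3×321 + 94
321 = 3×94 + 39
94 = 2×39 + 16
39 = 2×16 + 7
16 = 2×7 + 2
7 = 3×2 + 1
2 = 2×1 + 0
Back-substitute:
1 = 7 − 3·2
1 = −3·16 + 7·7
1 = 7·39 − 17·16
1 = −17·94 + 41·39
1 = 41·321 − 140·94
1 = −140·1057 + 461·321
1 = 461·2435 − 1062·1057
So 1057·(-1062) ≡ 1 (mod 2435), i.e. 1057⁻¹ ≡ 1373.
Then x ≡ 1373·722 ≡ 261 (mod 2435); the smallest non-negative solution is x = 261.

261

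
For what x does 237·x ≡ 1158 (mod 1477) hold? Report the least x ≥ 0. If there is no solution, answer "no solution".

First find gcd(237, 1477):
1477 = 6*237 + 55
237 = 4*55 + 17
55 = 3*17 + 4
17 = 4*4 + 1
4 = 4*1 + 0
gcd = 1, so a unique solution mod 1477 exists.
Back-substitute for the Bézout coefficients:
1 = 17 − 4·4
1 = −4·55 + 13·17
1 = 13·237 − 56·55
1 = −56·1477 + 349·237
So 237·(349) ≡ 1 (mod 1477), giving 237⁻¹ ≡ 349.
x ≡ 237⁻¹·1158 ≡ 349·1158 ≡ 921 (mod 1477).

921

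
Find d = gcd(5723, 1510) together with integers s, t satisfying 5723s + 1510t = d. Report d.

1

Repeated division:
5723 = 3·1510 + 1193
1510 = 1·1193 + 317
1193 = 3·317 + 242
317 = 1·242 + 75
242 = 3·75 + 17
75 = 4·17 + 7
17 = 2·7 + 3
7 = 2·3 + 1
3 = 3·1 + 0
gcd(5723, 1510) = 1.
Working backward:
1 = 7 − 2·3
1 = −2·17 + 5·7
1 = 5·75 − 22·17
1 = −22·242 + 71·75
1 = 71·317 − 93·242
1 = −93·1193 + 350·317
1 = 350·1510 − 443·1193
1 = −443·5723 + 1679·1510
So 1 = (-443)·5723 + (1679)·1510.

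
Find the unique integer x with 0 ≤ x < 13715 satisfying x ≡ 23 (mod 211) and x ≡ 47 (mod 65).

Write x = 23 + 211·k. Then 211·k ≡ 47 − 23 ≡ 24 (mod 65).
Need 211⁻¹ mod 65. Extended Euclid on (65, 16):
65 = 4·16 + 1
16 = 16·1 + 0
Back-substitute:
1 = 65 − 4·16
211⁻¹ ≡ 61 (mod 65), so k ≡ 61·24 ≡ 34 (mod 65).
x = 23 + 211·34 = 7197.

7197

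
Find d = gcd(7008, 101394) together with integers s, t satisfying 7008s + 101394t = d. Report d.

Apply Euclid's algorithm to 101394 and 7008:
101394 = 14*7008 + 3282
7008 = 2*3282 + 444
3282 = 7*444 + 174
444 = 2*174 + 96
174 = 1*96 + 78
96 = 1*78 + 18
78 = 4*18 + 6
18 = 3*6 + 0
gcd(7008, 101394) = 6.
Working backward:
6 = 78 − 4·18
6 = −4·96 + 5·78
6 = 5·174 − 9·96
6 = −9·444 + 23·174
6 = 23·3282 − 170·444
6 = −170·7008 + 363·3282
6 = 363·101394 − 5252·7008
So 6 = (363)·101394 + (-5252)·7008.

6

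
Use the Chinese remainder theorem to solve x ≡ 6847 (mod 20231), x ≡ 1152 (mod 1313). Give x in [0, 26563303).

Write x = 6847 + 20231·k. Then 20231·k ≡ 1152 − 6847 ≡ 870 (mod 1313).
Need 20231⁻¹ mod 1313. Extended Euclid on (1313, 536):
1313 = 2·536 + 241
536 = 2·241 + 54
241 = 4·54 + 25
54 = 2·25 + 4
25 = 6·4 + 1
4 = 4·1 + 0
Back-substitute:
1 = 25 − 6·4
1 = −6·54 + 13·25
1 = 13·241 − 58·54
1 = −58·536 + 129·241
1 = 129·1313 − 316·536
20231⁻¹ ≡ 997 (mod 1313), so k ≡ 997·870 ≡ 810 (mod 1313).
x = 6847 + 20231·810 = 16393957.

16393957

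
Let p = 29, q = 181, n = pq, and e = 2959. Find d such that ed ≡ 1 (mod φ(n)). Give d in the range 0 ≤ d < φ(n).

1039

φ(n) = (p−1)(q−1) = 28·180 = 5040.
Need d with 2959·d ≡ 1 (mod 5040). Apply the extended Euclidean algorithm:
5040 = 1·2959 + 2081
2959 = 1·2081 + 878
2081 = 2·878 + 325
878 = 2·325 + 228
325 = 1·228 + 97
228 = 2·97 + 34
97 = 2·34 + 29
34 = 1·29 + 5
29 = 5·5 + 4
5 = 1·4 + 1
4 = 4·1 + 0
Back-substitute:
1 = 5 − 4
1 = −29 + 6·5
1 = 6·34 − 7·29
1 = −7·97 + 20·34
1 = 20·228 − 47·97
1 = −47·325 + 67·228
1 = 67·878 − 181·325
1 = −181·2081 + 429·878
1 = 429·2959 − 610·2081
1 = −610·5040 + 1039·2959
So 2959·1039 ≡ 1 (mod 5040), hence d = 1039.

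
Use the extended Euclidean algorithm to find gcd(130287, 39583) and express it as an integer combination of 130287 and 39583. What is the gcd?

Repeated division:
130287 = 3×39583 + 11538
39583 = 3×11538 + 4969
11538 = 2×4969 + 1600
4969 = 3×1600 + 169
1600 = 9×169 + 79
169 = 2×79 + 11
79 = 7×11 + 2
11 = 5×2 + 1
2 = 2×1 + 0
gcd(130287, 39583) = 1.
Express as a combination:
1 = 11 − 5·2
1 = −5·79 + 36·11
1 = 36·169 − 77·79
1 = −77·1600 + 729·169
1 = 729·4969 − 2264·1600
1 = −2264·11538 + 5257·4969
1 = 5257·39583 − 18035·11538
1 = −18035·130287 + 59362·39583
So 1 = (-18035)·130287 + (59362)·39583.

1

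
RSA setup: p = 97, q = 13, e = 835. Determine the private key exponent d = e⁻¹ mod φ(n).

1003

φ(n) = (p−1)(q−1) = 96·12 = 1152.
Need d with 835·d ≡ 1 (mod 1152). Apply the extended Euclidean algorithm:
1152 = 1×835 + 317
835 = 2×317 + 201
317 = 1×201 + 116
201 = 1×116 + 85
116 = 1×85 + 31
85 = 2×31 + 23
31 = 1×23 + 8
23 = 2×8 + 7
8 = 1×7 + 1
7 = 7×1 + 0
Back-substitute:
1 = 8 − 7
1 = −23 + 3·8
1 = 3·31 − 4·23
1 = −4·85 + 11·31
1 = 11·116 − 15·85
1 = −15·201 + 26·116
1 = 26·317 − 41·201
1 = −41·835 + 108·317
1 = 108·1152 − 149·835
So 835·(-149) ≡ 1 (mod 1152), hence d ≡ -149 ≡ 1003 (mod 1152).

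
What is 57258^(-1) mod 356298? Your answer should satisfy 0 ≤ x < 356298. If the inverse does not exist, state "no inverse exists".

Compute gcd(57258, 356298):
356298 = 6*57258 + 12750
57258 = 4*12750 + 6258
12750 = 2*6258 + 234
6258 = 26*234 + 174
234 = 1*174 + 60
174 = 2*60 + 54
60 = 1*54 + 6
54 = 9*6 + 0
The gcd is 6, not 1, hence no inverse exists.

no inverse exists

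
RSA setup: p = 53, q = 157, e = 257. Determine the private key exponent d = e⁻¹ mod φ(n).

φ(n) = (p−1)(q−1) = 52·156 = 8112.
Need d with 257·d ≡ 1 (mod 8112). Apply the extended Euclidean algorithm:
8112 = 31·257 + 145
257 = 1·145 + 112
145 = 1·112 + 33
112 = 3·33 + 13
33 = 2·13 + 7
13 = 1·7 + 6
7 = 1·6 + 1
6 = 6·1 + 0
Back-substitute:
1 = 7 − 6
1 = −13 + 2·7
1 = 2·33 − 5·13
1 = −5·112 + 17·33
1 = 17·145 − 22·112
1 = −22·257 + 39·145
1 = 39·8112 − 1231·257
So 257·(-1231) ≡ 1 (mod 8112), hence d ≡ -1231 ≡ 6881 (mod 8112).

6881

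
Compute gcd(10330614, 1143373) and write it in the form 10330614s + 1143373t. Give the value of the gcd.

Euclidean algorithm:
10330614 = 9×1143373 + 40257
1143373 = 28×40257 + 16177
40257 = 2×16177 + 7903
16177 = 2×7903 + 371
7903 = 21×371 + 112
371 = 3×112 + 35
112 = 3×35 + 7
35 = 5×7 + 0
gcd(10330614, 1143373) = 7.
Express as a combination:
7 = 112 − 3·35
7 = −3·371 + 10·112
7 = 10·7903 − 213·371
7 = −213·16177 + 436·7903
7 = 436·40257 − 1085·16177
7 = −1085·1143373 + 30816·40257
7 = 30816·10330614 − 278429·1143373
So 7 = (30816)·10330614 + (-278429)·1143373.

7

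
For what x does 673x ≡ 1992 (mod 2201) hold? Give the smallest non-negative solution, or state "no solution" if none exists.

First find gcd(673, 2201):
2201 = 3*673 + 182
673 = 3*182 + 127
182 = 1*127 + 55
127 = 2*55 + 17
55 = 3*17 + 4
17 = 4*4 + 1
4 = 4*1 + 0
gcd = 1, so a unique solution mod 2201 exists.
Back-substitute for the Bézout coefficients:
1 = 17 − 4·4
1 = −4·55 + 13·17
1 = 13·127 − 30·55
1 = −30·182 + 43·127
1 = 43·673 − 159·182
1 = −159·2201 + 520·673
So 673·(520) ≡ 1 (mod 2201), giving 673⁻¹ ≡ 520.
x ≡ 673⁻¹·1992 ≡ 520·1992 ≡ 1370 (mod 2201).

1370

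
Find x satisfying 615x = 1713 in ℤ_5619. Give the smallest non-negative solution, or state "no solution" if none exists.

1355

First find gcd(615, 5619):
5619 = 9·615 + 84
615 = 7·84 + 27
84 = 3·27 + 3
27 = 9·3 + 0
gcd = 3 and 3 | 1713, so solutions exist. Divide through by 3: 205x ≡ 571 (mod 1873).
Now find 205⁻¹ mod 1873:
1873 = 9·205 + 28
205 = 7·28 + 9
28 = 3·9 + 1
9 = 9·1 + 0
Back-substitute:
1 = 28 − 3·9
1 = −3·205 + 22·28
1 = 22·1873 − 201·205
So 205·(-201) ≡ 1 (mod 1873), i.e. 205⁻¹ ≡ 1672.
Then x ≡ 1672·571 ≡ 1355 (mod 1873); the smallest non-negative solution is x = 1355.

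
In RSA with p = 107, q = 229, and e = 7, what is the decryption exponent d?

φ(n) = (p−1)(q−1) = 106·228 = 24168.
Need d with 7·d ≡ 1 (mod 24168). Apply the extended Euclidean algorithm:
24168 = 3452*7 + 4
7 = 1*4 + 3
4 = 1*3 + 1
3 = 3*1 + 0
Back-substitute:
1 = 4 − 3
1 = −7 + 2·4
1 = 2·24168 − 6905·7
So 7·(-6905) ≡ 1 (mod 24168), hence d ≡ -6905 ≡ 17263 (mod 24168).

17263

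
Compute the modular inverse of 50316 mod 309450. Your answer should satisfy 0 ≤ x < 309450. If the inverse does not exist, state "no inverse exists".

no inverse exists

Euclidean algorithm on 309450, 50316:
309450 = 6·50316 + 7554
50316 = 6·7554 + 4992
7554 = 1·4992 + 2562
4992 = 1·2562 + 2430
2562 = 1·2430 + 132
2430 = 18·132 + 54
132 = 2·54 + 24
54 = 2·24 + 6
24 = 4·6 + 0
Since gcd = 6 > 1, 50316 is not a unit mod 309450.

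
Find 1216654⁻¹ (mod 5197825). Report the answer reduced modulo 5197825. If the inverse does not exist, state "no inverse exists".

637344

gcd(5197825, 1216654) by repeated division:
5197825 = 4×1216654 + 331209
1216654 = 3×331209 + 223027
331209 = 1×223027 + 108182
223027 = 2×108182 + 6663
108182 = 16×6663 + 1574
6663 = 4×1574 + 367
1574 = 4×367 + 106
367 = 3×106 + 49
106 = 2×49 + 8
49 = 6×8 + 1
8 = 8×1 + 0
gcd = 1, so the inverse exists. Back-substitute:
1 = 49 − 6·8
1 = −6·106 + 13·49
1 = 13·367 − 45·106
1 = −45·1574 + 193·367
1 = 193·6663 − 817·1574
1 = −817·108182 + 13265·6663
1 = 13265·223027 − 27347·108182
1 = −27347·331209 + 40612·223027
1 = 40612·1216654 − 149183·331209
1 = −149183·5197825 + 637344·1216654
So 1216654·637344 ≡ 1 (mod 5197825).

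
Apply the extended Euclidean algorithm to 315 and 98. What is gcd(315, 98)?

Euclidean algorithm:
315 = 3·98 + 21
98 = 4·21 + 14
21 = 1·14 + 7
14 = 2·7 + 0
gcd(315, 98) = 7.
Back-substituting:
7 = 21 − 14
7 = −98 + 5·21
7 = 5·315 − 16·98
So 7 = (5)·315 + (-16)·98.

7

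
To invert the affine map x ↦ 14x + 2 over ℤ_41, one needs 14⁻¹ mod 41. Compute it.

3

Extended Euclidean algorithm:
41 = 2·14 + 13
14 = 1·13 + 1
13 = 13·1 + 0
Since gcd(14, 41) = 1, back-substitute to write 1 as a combination:
1 = 14 − 13
1 = −41 + 3·14
So 14·3 ≡ 1 (mod 41).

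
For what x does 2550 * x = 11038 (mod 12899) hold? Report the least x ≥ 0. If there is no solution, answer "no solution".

1967

First find gcd(2550, 12899):
12899 = 5*2550 + 149
2550 = 17*149 + 17
149 = 8*17 + 13
17 = 1*13 + 4
13 = 3*4 + 1
4 = 4*1 + 0
gcd = 1, so a unique solution mod 12899 exists.
Back-substitute for the Bézout coefficients:
1 = 13 − 3·4
1 = −3·17 + 4·13
1 = 4·149 − 35·17
1 = −35·2550 + 599·149
1 = 599·12899 − 3030·2550
So 2550·(-3030) ≡ 1 (mod 12899), giving 2550⁻¹ ≡ 9869.
x ≡ 2550⁻¹·11038 ≡ 9869·11038 ≡ 1967 (mod 12899).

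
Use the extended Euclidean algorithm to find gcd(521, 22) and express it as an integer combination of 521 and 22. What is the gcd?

Repeated division:
521 = 23·22 + 15
22 = 1·15 + 7
15 = 2·7 + 1
7 = 7·1 + 0
gcd(521, 22) = 1.
Back-substituting:
1 = 15 − 2·7
1 = −2·22 + 3·15
1 = 3·521 − 71·22
So 1 = (3)·521 + (-71)·22.

1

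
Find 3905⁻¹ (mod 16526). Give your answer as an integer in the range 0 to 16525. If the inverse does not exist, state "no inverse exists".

Apply the Euclidean algorithm to 16526 and 3905:
16526 = 4·3905 + 906
3905 = 4·906 + 281
906 = 3·281 + 63
281 = 4·63 + 29
63 = 2·29 + 5
29 = 5·5 + 4
5 = 1·4 + 1
4 = 4·1 + 0
gcd = 1, so the inverse exists. Back-substitute:
1 = 5 − 4
1 = −29 + 6·5
1 = 6·63 − 13·29
1 = −13·281 + 58·63
1 = 58·906 − 187·281
1 = −187·3905 + 806·906
1 = 806·16526 − 3411·3905
Thus 3905·(-3411) ≡ 1 (mod 16526); reducing, -3411 mod 16526 = 13115.

13115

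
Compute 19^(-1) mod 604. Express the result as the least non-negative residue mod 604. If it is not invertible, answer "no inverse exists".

159

Run Euclid on (604, 19):
604 = 31·19 + 15
19 = 1·15 + 4
15 = 3·4 + 3
4 = 1·3 + 1
3 = 3·1 + 0
gcd = 1, so the inverse exists. Back-substitute:
1 = 4 − 3
1 = −15 + 4·4
1 = 4·19 − 5·15
1 = −5·604 + 159·19
So 19·159 ≡ 1 (mod 604).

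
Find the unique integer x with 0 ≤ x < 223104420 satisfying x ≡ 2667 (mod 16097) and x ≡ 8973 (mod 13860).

Write x = 2667 + 16097·k. Then 16097·k ≡ 8973 − 2667 ≡ 6306 (mod 13860).
Need 16097⁻¹ mod 13860. Extended Euclid on (13860, 2237):
13860 = 6*2237 + 438
2237 = 5*438 + 47
438 = 9*47 + 15
47 = 3*15 + 2
15 = 7*2 + 1
2 = 2*1 + 0
Back-substitute:
1 = 15 − 7·2
1 = −7·47 + 22·15
1 = 22·438 − 205·47
1 = −205·2237 + 1047·438
1 = 1047·13860 − 6487·2237
16097⁻¹ ≡ 7373 (mod 13860), so k ≡ 7373·6306 ≡ 7698 (mod 13860).
x = 2667 + 16097·7698 = 123917373.

123917373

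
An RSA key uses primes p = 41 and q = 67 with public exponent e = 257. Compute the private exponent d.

φ(n) = (p−1)(q−1) = 40·66 = 2640.
Need d with 257·d ≡ 1 (mod 2640). Apply the extended Euclidean algorithm:
2640 = 10*257 + 70
257 = 3*70 + 47
70 = 1*47 + 23
47 = 2*23 + 1
23 = 23*1 + 0
Back-substitute:
1 = 47 − 2·23
1 = −2·70 + 3·47
1 = 3·257 − 11·70
1 = −11·2640 + 113·257
So 257·113 ≡ 1 (mod 2640), hence d = 113.

113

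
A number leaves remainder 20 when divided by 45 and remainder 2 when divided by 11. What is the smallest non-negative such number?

200

Write x = 20 + 45·k. Then 45·k ≡ 2 − 20 ≡ 4 (mod 11).
Need 45⁻¹ mod 11. Extended Euclid on (11, 1):
11 = 11*1 + 0
45⁻¹ ≡ 1 (mod 11), so k ≡ 1·4 ≡ 4 (mod 11).
x = 20 + 45·4 = 200.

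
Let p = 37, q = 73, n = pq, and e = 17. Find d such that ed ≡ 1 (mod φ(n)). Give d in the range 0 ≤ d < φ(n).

305

φ(n) = (p−1)(q−1) = 36·72 = 2592.
Need d with 17·d ≡ 1 (mod 2592). Apply the extended Euclidean algorithm:
2592 = 152×17 + 8
17 = 2×8 + 1
8 = 8×1 + 0
Back-substitute:
1 = 17 − 2·8
1 = −2·2592 + 305·17
So 17·305 ≡ 1 (mod 2592), hence d = 305.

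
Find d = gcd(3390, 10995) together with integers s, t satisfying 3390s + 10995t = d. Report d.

15

Repeated division:
10995 = 3×3390 + 825
3390 = 4×825 + 90
825 = 9×90 + 15
90 = 6×15 + 0
gcd(3390, 10995) = 15.
Working backward:
15 = 825 − 9·90
15 = −9·3390 + 37·825
15 = 37·10995 − 120·3390
So 15 = (37)·10995 + (-120)·3390.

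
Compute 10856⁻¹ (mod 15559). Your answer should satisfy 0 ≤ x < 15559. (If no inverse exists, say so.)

Extended Euclidean algorithm:
15559 = 1·10856 + 4703
10856 = 2·4703 + 1450
4703 = 3·1450 + 353
1450 = 4·353 + 38
353 = 9·38 + 11
38 = 3·11 + 5
11 = 2·5 + 1
5 = 5·1 + 0
Since gcd(10856, 15559) = 1, back-substitute to write 1 as a combination:
1 = 11 − 2·5
1 = −2·38 + 7·11
1 = 7·353 − 65·38
1 = −65·1450 + 267·353
1 = 267·4703 − 866·1450
1 = −866·10856 + 1999·4703
1 = 1999·15559 − 2865·10856
So 10856·(-2865) ≡ 1 (mod 15559), and -2865 ≡ 12694 (mod 15559).

12694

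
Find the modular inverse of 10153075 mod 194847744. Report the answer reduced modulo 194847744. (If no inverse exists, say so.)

64386235

Apply the Euclidean algorithm to 194847744 and 10153075:
194847744 = 19×10153075 + 1939319
10153075 = 5×1939319 + 456480
1939319 = 4×456480 + 113399
456480 = 4×113399 + 2884
113399 = 39×2884 + 923
2884 = 3×923 + 115
923 = 8×115 + 3
115 = 38×3 + 1
3 = 3×1 + 0
The gcd is 1. Working backward:
1 = 115 − 38·3
1 = −38·923 + 305·115
1 = 305·2884 − 953·923
1 = −953·113399 + 37472·2884
1 = 37472·456480 − 150841·113399
1 = −150841·1939319 + 640836·456480
1 = 640836·10153075 − 3355021·1939319
1 = −3355021·194847744 + 64386235·10153075
So 10153075·64386235 ≡ 1 (mod 194847744).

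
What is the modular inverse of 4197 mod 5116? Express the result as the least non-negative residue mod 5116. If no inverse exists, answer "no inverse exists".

Extended Euclidean algorithm:
5116 = 1·4197 + 919
4197 = 4·919 + 521
919 = 1·521 + 398
521 = 1·398 + 123
398 = 3·123 + 29
123 = 4·29 + 7
29 = 4·7 + 1
7 = 7·1 + 0
The gcd is 1. Working backward:
1 = 29 − 4·7
1 = −4·123 + 17·29
1 = 17·398 − 55·123
1 = −55·521 + 72·398
1 = 72·919 − 127·521
1 = −127·4197 + 580·919
1 = 580·5116 − 707·4197
Hence 4197⁻¹ ≡ -707 ≡ 4409 (mod 5116).

4409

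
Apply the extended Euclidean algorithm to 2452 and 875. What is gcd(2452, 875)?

Euclidean algorithm:
2452 = 2*875 + 702
875 = 1*702 + 173
702 = 4*173 + 10
173 = 17*10 + 3
10 = 3*3 + 1
3 = 3*1 + 0
gcd(2452, 875) = 1.
Express as a combination:
1 = 10 − 3·3
1 = −3·173 + 52·10
1 = 52·702 − 211·173
1 = −211·875 + 263·702
1 = 263·2452 − 737·875
So 1 = (263)·2452 + (-737)·875.

1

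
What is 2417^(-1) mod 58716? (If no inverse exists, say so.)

Apply the Euclidean algorithm to 58716 and 2417:
58716 = 24·2417 + 708
2417 = 3·708 + 293
708 = 2·293 + 122
293 = 2·122 + 49
122 = 2·49 + 24
49 = 2·24 + 1
24 = 24·1 + 0
Since gcd(2417, 58716) = 1, back-substitute to write 1 as a combination:
1 = 49 − 2·24
1 = −2·122 + 5·49
1 = 5·293 − 12·122
1 = −12·708 + 29·293
1 = 29·2417 − 99·708
1 = −99·58716 + 2405·2417
So 2417·2405 ≡ 1 (mod 58716).

2405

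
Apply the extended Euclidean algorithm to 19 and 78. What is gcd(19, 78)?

1

Apply Euclid's algorithm to 78 and 19:
78 = 4·19 + 2
19 = 9·2 + 1
2 = 2·1 + 0
gcd(19, 78) = 1.
Express as a combination:
1 = 19 − 9·2
1 = −9·78 + 37·19
So 1 = (-9)·78 + (37)·19.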